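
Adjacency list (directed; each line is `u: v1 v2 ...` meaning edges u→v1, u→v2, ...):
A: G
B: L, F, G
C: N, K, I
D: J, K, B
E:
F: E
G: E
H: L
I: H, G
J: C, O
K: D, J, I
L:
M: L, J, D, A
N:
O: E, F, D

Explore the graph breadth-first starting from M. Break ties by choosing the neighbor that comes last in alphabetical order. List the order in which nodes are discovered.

M -> L -> J -> D -> A -> O -> C -> K -> B -> G -> F -> E -> N -> I -> H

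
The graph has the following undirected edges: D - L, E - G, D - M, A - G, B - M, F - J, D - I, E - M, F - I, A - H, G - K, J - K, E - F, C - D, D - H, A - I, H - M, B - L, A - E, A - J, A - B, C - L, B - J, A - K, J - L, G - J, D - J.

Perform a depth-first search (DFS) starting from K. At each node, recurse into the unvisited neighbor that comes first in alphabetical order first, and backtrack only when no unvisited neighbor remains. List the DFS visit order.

Visit K
K → A
A → B
B → J
J → D
D → C
C → L
D → H
H → M
M → E
E → F
F → I
E → G

K -> A -> B -> J -> D -> C -> L -> H -> M -> E -> F -> I -> G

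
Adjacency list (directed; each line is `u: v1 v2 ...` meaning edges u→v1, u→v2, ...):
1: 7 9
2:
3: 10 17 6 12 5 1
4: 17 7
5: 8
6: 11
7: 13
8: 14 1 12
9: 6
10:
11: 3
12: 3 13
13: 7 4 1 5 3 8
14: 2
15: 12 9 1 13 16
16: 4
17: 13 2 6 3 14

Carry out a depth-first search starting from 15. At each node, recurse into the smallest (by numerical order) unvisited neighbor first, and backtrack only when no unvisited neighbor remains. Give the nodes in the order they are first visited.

15, 1, 7, 13, 3, 5, 8, 12, 14, 2, 6, 11, 10, 17, 4, 9, 16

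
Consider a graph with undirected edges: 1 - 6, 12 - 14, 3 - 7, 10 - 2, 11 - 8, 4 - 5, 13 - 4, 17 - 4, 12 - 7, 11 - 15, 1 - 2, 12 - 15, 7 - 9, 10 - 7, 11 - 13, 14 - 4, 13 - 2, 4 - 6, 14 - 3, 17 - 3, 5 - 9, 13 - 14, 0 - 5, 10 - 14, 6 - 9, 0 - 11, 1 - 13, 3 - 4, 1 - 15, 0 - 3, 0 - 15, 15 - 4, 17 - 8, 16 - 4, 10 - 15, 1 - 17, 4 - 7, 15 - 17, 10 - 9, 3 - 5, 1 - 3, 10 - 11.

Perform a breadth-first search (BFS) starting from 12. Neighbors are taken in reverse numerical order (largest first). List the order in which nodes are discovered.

Visit 12; enqueue 15, 14, 7 → queue [15, 14, 7]
Visit 15; enqueue 17, 11, 10, 4, 1, 0 → queue [14, 7, 17, 11, 10, 4, 1, 0]
Visit 14; enqueue 13, 3 → queue [7, 17, 11, 10, 4, 1, 0, 13, 3]
Visit 7; enqueue 9 → queue [17, 11, 10, 4, 1, 0, 13, 3, 9]
Visit 17; enqueue 8 → queue [11, 10, 4, 1, 0, 13, 3, 9, 8]
Visit 11 → queue [10, 4, 1, 0, 13, 3, 9, 8]
Visit 10; enqueue 2 → queue [4, 1, 0, 13, 3, 9, 8, 2]
Visit 4; enqueue 16, 6, 5 → queue [1, 0, 13, 3, 9, 8, 2, 16, 6, 5]
Visit 1 → queue [0, 13, 3, 9, 8, 2, 16, 6, 5]
Visit 0 → queue [13, 3, 9, 8, 2, 16, 6, 5]
Visit 13 → queue [3, 9, 8, 2, 16, 6, 5]
Visit 3 → queue [9, 8, 2, 16, 6, 5]
Visit 9 → queue [8, 2, 16, 6, 5]
Visit 8 → queue [2, 16, 6, 5]
Visit 2 → queue [16, 6, 5]
Visit 16 → queue [6, 5]
Visit 6 → queue [5]
Visit 5 → queue []

12, 15, 14, 7, 17, 11, 10, 4, 1, 0, 13, 3, 9, 8, 2, 16, 6, 5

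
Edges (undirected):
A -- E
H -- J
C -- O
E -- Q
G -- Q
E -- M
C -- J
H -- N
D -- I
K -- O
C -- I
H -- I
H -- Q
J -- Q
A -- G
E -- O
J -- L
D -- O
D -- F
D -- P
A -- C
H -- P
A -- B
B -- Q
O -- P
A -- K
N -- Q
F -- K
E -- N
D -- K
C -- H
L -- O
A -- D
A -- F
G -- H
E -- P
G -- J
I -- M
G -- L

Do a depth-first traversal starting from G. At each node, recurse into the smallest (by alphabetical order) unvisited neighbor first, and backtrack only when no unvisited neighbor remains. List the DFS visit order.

G A B Q E M I C H J L O D F K P N

Visit G
G → A
A → B
B → Q
Q → E
E → M
M → I
I → C
C → H
H → J
J → L
L → O
O → D
D → F
F → K
D → P
H → N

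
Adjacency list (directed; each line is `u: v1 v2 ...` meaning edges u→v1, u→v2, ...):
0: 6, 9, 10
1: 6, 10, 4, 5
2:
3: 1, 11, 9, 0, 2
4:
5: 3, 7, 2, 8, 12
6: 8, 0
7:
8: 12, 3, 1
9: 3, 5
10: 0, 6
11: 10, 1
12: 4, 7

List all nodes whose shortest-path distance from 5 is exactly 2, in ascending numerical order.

0, 1, 4, 9, 11

Level 0: 5
Level 1: 2, 3, 7, 8, 12
Level 2: 0, 1, 4, 9, 11
Level 3: 6, 10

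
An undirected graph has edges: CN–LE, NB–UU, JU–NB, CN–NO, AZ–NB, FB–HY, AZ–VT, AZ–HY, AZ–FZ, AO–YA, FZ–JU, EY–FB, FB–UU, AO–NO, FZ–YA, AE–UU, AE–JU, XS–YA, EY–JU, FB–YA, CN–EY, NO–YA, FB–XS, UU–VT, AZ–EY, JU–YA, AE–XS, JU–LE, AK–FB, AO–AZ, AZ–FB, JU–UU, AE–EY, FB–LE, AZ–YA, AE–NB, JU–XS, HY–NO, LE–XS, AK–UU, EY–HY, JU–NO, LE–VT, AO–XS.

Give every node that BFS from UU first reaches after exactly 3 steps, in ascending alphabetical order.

AO, CN

Level 0: UU
Level 1: AE, AK, FB, JU, NB, VT
Level 2: AZ, EY, FZ, HY, LE, NO, XS, YA
Level 3: AO, CN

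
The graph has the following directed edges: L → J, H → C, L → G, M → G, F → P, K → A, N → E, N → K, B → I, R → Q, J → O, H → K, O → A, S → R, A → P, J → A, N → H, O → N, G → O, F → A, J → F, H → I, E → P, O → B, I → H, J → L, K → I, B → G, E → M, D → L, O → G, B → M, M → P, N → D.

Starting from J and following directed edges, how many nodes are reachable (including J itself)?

BFS from J visits: J, O, L, F, A, N, G, B, P, K, H, E, D, M, I, C
Reachable nodes: 16 of 19 total.

16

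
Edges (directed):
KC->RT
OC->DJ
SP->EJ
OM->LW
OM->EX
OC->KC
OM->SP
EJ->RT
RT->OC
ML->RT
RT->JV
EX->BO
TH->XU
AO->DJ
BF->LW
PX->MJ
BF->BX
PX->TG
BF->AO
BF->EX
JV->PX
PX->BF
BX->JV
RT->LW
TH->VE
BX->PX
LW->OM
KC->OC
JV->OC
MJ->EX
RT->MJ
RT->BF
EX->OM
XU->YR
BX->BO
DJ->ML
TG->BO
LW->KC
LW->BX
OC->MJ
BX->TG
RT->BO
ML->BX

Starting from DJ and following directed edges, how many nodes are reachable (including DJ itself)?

18

BFS from DJ visits: DJ, ML, BX, RT, BO, JV, PX, TG, BF, LW, MJ, OC, AO, EX, KC, OM, SP, EJ
Reachable nodes: 18 of 22 total.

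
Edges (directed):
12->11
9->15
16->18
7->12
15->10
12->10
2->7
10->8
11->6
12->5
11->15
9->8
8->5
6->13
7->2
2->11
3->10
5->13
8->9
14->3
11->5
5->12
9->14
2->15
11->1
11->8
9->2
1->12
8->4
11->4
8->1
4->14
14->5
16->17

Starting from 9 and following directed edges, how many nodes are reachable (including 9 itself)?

BFS from 9 visits: 9, 2, 8, 14, 15, 7, 11, 1, 4, 5, 3, 10, 12, 6, 13
Reachable nodes: 15 of 18 total.

15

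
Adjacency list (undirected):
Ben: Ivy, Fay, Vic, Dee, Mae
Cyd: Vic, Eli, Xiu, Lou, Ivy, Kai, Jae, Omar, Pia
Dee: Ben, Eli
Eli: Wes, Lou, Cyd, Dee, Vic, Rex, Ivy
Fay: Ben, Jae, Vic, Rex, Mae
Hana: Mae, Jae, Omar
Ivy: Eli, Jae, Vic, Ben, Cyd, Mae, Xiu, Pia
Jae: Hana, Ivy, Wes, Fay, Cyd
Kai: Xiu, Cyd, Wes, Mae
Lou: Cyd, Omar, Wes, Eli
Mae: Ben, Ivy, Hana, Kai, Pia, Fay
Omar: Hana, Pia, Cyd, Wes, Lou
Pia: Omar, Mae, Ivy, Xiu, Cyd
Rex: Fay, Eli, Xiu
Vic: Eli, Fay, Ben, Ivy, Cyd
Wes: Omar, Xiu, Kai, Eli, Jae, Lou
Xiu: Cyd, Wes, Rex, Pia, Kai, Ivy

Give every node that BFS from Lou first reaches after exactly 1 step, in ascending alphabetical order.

Cyd, Eli, Omar, Wes

Level 0: Lou
Level 1: Cyd, Eli, Omar, Wes
Level 2: Dee, Hana, Ivy, Jae, Kai, Pia, Rex, Vic, Xiu
Level 3: Ben, Fay, Mae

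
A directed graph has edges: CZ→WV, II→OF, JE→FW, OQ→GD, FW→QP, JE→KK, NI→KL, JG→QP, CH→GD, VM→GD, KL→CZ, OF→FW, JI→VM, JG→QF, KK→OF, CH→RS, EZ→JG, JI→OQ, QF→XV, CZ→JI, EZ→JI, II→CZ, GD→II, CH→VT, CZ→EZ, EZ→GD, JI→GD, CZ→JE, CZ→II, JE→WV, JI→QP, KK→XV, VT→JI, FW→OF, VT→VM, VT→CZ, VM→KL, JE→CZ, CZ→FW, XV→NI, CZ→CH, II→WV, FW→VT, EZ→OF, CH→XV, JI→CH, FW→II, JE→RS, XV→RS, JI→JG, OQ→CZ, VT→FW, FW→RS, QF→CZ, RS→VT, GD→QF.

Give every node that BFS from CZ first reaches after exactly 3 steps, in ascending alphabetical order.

KL, NI, QF

Level 0: CZ
Level 1: CH, EZ, FW, II, JE, JI, WV
Level 2: GD, JG, KK, OF, OQ, QP, RS, VM, VT, XV
Level 3: KL, NI, QF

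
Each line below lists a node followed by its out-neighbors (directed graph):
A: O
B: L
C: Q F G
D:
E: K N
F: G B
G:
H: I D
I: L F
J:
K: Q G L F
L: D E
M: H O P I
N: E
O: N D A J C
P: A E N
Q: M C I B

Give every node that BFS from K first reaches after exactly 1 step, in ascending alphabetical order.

F, G, L, Q

Level 0: K
Level 1: F, G, L, Q
Level 2: B, C, D, E, I, M
Level 3: H, N, O, P
Level 4: A, J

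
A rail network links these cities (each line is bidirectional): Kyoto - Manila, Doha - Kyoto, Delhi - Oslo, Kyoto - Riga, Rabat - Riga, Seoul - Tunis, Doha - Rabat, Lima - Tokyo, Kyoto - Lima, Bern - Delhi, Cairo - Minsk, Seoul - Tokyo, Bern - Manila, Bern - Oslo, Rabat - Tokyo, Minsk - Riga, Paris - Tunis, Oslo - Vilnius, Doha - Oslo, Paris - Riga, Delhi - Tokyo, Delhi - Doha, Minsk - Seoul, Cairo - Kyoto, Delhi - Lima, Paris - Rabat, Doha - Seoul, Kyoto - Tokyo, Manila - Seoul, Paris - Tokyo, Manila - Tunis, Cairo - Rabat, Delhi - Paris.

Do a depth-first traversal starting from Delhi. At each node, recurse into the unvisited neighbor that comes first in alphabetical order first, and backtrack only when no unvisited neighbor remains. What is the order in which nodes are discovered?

Visit Delhi
Delhi → Bern
Bern → Manila
Manila → Kyoto
Kyoto → Cairo
Cairo → Minsk
Minsk → Riga
Riga → Paris
Paris → Rabat
Rabat → Doha
Doha → Oslo
Oslo → Vilnius
Doha → Seoul
Seoul → Tokyo
Tokyo → Lima
Seoul → Tunis

Delhi, Bern, Manila, Kyoto, Cairo, Minsk, Riga, Paris, Rabat, Doha, Oslo, Vilnius, Seoul, Tokyo, Lima, Tunis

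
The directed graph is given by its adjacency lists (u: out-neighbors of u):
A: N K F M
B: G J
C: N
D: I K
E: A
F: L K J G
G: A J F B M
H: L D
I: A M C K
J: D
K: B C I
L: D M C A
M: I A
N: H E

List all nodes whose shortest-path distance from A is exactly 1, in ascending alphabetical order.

Level 0: A
Level 1: F, K, M, N
Level 2: B, C, E, G, H, I, J, L
Level 3: D

F, K, M, N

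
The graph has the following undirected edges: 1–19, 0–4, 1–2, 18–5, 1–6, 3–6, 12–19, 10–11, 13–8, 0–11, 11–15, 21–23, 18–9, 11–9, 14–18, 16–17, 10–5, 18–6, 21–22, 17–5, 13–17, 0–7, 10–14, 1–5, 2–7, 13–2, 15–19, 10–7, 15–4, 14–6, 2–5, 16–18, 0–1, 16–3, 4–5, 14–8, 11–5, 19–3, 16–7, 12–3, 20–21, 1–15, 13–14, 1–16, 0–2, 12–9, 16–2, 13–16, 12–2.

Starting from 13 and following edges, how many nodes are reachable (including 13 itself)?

20

BFS from 13 visits: 13, 2, 8, 14, 16, 17, 0, 1, 5, 7, 12, 6, 10, 18, 3, 4, 11, 15, 19, 9
Reachable nodes: 20 of 24 total.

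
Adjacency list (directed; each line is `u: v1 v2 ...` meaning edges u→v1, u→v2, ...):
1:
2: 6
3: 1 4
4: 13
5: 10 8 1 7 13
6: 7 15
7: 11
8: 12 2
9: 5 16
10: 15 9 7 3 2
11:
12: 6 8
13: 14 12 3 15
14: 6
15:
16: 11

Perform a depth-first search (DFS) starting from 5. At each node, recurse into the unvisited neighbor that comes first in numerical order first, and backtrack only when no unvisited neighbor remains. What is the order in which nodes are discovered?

Visit 5
5 → 1
5 → 7
7 → 11
5 → 8
8 → 2
2 → 6
6 → 15
8 → 12
5 → 10
10 → 3
3 → 4
4 → 13
13 → 14
10 → 9
9 → 16

5, 1, 7, 11, 8, 2, 6, 15, 12, 10, 3, 4, 13, 14, 9, 16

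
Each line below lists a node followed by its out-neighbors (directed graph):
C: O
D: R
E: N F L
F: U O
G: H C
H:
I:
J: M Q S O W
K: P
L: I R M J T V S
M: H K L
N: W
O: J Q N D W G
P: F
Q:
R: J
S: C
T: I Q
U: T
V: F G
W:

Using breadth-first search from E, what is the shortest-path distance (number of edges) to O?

2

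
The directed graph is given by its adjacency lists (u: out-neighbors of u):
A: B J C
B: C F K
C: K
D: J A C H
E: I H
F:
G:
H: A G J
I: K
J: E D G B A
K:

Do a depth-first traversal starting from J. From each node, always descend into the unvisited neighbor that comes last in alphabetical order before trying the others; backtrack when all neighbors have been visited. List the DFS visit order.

J, G, E, I, K, H, A, C, B, F, D

Visit J
J → G
J → E
E → I
I → K
E → H
H → A
A → C
A → B
B → F
J → D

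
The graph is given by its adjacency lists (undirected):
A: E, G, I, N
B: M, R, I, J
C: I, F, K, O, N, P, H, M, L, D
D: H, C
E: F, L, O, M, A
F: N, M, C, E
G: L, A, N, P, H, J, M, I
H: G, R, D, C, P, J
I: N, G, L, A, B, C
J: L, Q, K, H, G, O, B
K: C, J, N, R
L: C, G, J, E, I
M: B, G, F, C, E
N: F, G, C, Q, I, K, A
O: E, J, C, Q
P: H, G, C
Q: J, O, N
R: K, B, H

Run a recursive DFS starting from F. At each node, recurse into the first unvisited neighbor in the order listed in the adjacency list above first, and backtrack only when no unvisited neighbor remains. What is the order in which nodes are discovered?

Visit F
F → N
N → G
G → L
L → C
C → I
I → A
A → E
E → O
O → J
J → Q
J → K
K → R
R → B
B → M
R → H
H → D
H → P

F N G L C I A E O J Q K R B M H D P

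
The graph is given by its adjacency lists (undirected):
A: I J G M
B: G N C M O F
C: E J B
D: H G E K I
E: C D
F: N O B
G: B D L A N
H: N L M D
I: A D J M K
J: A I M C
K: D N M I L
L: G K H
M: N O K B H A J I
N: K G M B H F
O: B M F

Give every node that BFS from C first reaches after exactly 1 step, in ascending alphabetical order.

Level 0: C
Level 1: B, E, J
Level 2: A, D, F, G, I, M, N, O
Level 3: H, K, L

B, E, J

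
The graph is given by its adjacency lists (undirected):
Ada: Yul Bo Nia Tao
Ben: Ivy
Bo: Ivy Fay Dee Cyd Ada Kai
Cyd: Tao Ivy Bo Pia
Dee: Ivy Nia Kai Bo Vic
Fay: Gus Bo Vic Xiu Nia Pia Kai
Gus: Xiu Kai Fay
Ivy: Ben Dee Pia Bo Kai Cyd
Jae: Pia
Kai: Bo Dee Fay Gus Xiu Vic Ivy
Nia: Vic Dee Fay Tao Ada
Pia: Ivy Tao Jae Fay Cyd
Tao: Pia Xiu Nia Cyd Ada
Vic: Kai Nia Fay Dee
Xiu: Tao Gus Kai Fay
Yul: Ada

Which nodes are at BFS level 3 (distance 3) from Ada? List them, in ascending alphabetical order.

Ben, Gus, Jae

Level 0: Ada
Level 1: Bo, Nia, Tao, Yul
Level 2: Cyd, Dee, Fay, Ivy, Kai, Pia, Vic, Xiu
Level 3: Ben, Gus, Jae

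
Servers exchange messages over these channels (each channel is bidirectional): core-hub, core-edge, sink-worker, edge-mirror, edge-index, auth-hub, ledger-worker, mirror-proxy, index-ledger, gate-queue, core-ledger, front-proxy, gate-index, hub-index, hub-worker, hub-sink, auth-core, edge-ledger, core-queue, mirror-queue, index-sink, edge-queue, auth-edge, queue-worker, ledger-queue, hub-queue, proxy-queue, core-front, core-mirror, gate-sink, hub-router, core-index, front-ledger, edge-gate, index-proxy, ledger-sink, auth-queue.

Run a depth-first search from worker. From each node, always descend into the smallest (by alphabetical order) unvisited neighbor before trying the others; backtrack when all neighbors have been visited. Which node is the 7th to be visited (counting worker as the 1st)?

Visit worker
worker → hub
hub → auth
auth → core
core → edge
edge → gate
gate → index
index → ledger
ledger → front
front → proxy
proxy → mirror
mirror → queue
ledger → sink
hub → router

Visit order: worker, hub, auth, core, edge, gate, index, ledger, front, proxy, mirror, queue, sink, router

index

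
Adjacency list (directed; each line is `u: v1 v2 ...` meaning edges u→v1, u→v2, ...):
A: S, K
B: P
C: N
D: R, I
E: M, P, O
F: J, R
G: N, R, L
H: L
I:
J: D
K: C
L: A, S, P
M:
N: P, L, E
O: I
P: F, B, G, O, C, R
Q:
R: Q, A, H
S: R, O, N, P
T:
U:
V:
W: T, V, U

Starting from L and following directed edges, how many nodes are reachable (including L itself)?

BFS from L visits: L, A, P, S, K, B, C, F, G, O, R, N, J, I, H, Q, E, D, M
Reachable nodes: 19 of 23 total.

19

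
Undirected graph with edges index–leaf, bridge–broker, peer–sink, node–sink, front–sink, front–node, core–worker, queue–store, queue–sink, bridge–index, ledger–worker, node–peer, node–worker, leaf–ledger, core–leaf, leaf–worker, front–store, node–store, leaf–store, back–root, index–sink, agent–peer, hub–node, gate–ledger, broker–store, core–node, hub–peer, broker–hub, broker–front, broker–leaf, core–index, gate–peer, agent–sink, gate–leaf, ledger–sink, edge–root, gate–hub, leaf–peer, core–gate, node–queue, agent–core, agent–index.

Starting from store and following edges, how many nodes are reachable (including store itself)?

16

BFS from store visits: store, queue, node, leaf, front, broker, sink, worker, peer, hub, core, ledger, index, gate, bridge, agent
Reachable nodes: 16 of 19 total.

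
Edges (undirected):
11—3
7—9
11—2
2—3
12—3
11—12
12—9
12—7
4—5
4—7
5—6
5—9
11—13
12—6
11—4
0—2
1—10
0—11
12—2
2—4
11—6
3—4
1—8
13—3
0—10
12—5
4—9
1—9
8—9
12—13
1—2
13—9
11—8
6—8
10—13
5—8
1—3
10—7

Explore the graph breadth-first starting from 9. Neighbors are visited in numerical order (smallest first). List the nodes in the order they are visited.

9 1 4 5 7 8 12 13 2 3 10 11 6 0

Visit 9; enqueue 1, 4, 5, 7, 8, 12, 13 → queue [1, 4, 5, 7, 8, 12, 13]
Visit 1; enqueue 2, 3, 10 → queue [4, 5, 7, 8, 12, 13, 2, 3, 10]
Visit 4; enqueue 11 → queue [5, 7, 8, 12, 13, 2, 3, 10, 11]
Visit 5; enqueue 6 → queue [7, 8, 12, 13, 2, 3, 10, 11, 6]
Visit 7 → queue [8, 12, 13, 2, 3, 10, 11, 6]
Visit 8 → queue [12, 13, 2, 3, 10, 11, 6]
Visit 12 → queue [13, 2, 3, 10, 11, 6]
Visit 13 → queue [2, 3, 10, 11, 6]
Visit 2; enqueue 0 → queue [3, 10, 11, 6, 0]
Visit 3 → queue [10, 11, 6, 0]
Visit 10 → queue [11, 6, 0]
Visit 11 → queue [6, 0]
Visit 6 → queue [0]
Visit 0 → queue []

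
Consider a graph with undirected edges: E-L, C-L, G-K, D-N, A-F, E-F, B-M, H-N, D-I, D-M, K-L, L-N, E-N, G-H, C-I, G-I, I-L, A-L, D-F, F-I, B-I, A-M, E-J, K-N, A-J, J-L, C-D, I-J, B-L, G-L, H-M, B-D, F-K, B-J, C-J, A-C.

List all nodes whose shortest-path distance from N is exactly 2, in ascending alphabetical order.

Level 0: N
Level 1: D, E, H, K, L
Level 2: A, B, C, F, G, I, J, M

A, B, C, F, G, I, J, M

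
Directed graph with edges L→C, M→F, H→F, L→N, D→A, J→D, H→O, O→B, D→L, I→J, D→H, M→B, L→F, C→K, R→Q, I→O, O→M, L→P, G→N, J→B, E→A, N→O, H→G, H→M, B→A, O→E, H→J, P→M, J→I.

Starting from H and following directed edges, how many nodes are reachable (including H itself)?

16

BFS from H visits: H, F, G, J, M, O, N, B, D, I, E, A, L, C, P, K
Reachable nodes: 16 of 18 total.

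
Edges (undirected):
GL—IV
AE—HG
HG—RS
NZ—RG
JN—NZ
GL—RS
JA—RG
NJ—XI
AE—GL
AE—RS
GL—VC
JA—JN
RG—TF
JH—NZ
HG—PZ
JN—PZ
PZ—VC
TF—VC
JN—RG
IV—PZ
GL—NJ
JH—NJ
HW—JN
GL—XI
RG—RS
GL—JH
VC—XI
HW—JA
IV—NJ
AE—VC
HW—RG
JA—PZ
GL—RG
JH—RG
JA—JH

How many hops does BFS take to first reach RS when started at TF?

2

Level 0: TF
Level 1: RG, VC
Level 2: AE, GL, HW, JA, JH, JN, NZ, PZ, RS, XI
Level 3: HG, IV, NJ
RS first appears at level 2.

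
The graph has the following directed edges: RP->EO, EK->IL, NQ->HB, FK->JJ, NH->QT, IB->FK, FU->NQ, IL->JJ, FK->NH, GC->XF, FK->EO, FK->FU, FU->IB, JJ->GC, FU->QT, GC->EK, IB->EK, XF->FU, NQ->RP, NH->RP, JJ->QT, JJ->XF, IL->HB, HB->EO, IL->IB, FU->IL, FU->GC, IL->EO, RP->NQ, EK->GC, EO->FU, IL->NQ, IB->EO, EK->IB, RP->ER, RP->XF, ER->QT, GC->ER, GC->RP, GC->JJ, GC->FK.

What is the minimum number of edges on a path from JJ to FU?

Level 0: JJ
Level 1: GC, QT, XF
Level 2: EK, ER, FK, FU, RP
Level 3: EO, IB, IL, NH, NQ
Level 4: HB
FU first appears at level 2.

2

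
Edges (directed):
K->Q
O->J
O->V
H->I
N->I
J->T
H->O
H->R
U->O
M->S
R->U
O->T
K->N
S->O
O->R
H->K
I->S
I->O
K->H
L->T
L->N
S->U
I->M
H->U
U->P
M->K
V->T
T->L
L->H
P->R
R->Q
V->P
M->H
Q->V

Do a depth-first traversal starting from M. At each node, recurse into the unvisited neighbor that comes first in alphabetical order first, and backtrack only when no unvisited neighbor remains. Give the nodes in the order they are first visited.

Visit M
M → H
H → I
I → O
O → J
J → T
T → L
L → N
O → R
R → Q
Q → V
V → P
R → U
I → S
H → K

M, H, I, O, J, T, L, N, R, Q, V, P, U, S, K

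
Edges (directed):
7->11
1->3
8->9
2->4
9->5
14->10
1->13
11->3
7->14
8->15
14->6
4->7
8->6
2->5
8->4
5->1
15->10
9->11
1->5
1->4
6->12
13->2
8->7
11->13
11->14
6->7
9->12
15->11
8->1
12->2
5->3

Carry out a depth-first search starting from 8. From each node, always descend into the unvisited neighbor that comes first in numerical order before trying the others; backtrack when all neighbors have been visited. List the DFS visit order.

Visit 8
8 → 1
1 → 3
1 → 4
4 → 7
7 → 11
11 → 13
13 → 2
2 → 5
11 → 14
14 → 6
6 → 12
14 → 10
8 → 9
8 → 15

8 1 3 4 7 11 13 2 5 14 6 12 10 9 15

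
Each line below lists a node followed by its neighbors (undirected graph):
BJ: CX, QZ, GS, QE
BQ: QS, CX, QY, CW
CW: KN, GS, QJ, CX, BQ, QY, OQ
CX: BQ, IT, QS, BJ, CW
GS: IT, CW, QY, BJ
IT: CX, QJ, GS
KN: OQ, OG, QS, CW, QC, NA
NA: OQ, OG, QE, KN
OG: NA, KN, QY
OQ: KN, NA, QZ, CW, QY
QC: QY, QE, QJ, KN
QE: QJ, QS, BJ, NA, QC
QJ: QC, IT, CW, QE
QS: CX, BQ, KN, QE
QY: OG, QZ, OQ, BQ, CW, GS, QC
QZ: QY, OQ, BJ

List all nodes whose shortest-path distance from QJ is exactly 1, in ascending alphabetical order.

CW, IT, QC, QE

Level 0: QJ
Level 1: CW, IT, QC, QE
Level 2: BJ, BQ, CX, GS, KN, NA, OQ, QS, QY
Level 3: OG, QZ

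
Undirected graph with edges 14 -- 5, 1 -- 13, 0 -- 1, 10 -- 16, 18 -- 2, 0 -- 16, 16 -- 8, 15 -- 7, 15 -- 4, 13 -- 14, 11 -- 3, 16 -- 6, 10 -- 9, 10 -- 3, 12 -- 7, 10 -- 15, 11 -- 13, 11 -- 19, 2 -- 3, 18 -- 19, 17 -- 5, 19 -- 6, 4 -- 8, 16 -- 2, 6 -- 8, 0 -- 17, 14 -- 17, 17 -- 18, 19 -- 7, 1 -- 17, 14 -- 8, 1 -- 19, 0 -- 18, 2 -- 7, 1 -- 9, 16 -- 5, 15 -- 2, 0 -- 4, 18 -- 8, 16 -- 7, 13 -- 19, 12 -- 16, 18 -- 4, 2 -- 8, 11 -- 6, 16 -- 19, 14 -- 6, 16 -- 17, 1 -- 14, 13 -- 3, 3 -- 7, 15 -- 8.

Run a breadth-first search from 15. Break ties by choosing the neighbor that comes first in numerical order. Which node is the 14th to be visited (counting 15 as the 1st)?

Visit 15; enqueue 2, 4, 7, 8, 10 → queue [2, 4, 7, 8, 10]
Visit 2; enqueue 3, 16, 18 → queue [4, 7, 8, 10, 3, 16, 18]
Visit 4; enqueue 0 → queue [7, 8, 10, 3, 16, 18, 0]
Visit 7; enqueue 12, 19 → queue [8, 10, 3, 16, 18, 0, 12, 19]
Visit 8; enqueue 6, 14 → queue [10, 3, 16, 18, 0, 12, 19, 6, 14]
Visit 10; enqueue 9 → queue [3, 16, 18, 0, 12, 19, 6, 14, 9]
Visit 3; enqueue 11, 13 → queue [16, 18, 0, 12, 19, 6, 14, 9, 11, 13]
Visit 16; enqueue 5, 17 → queue [18, 0, 12, 19, 6, 14, 9, 11, 13, 5, 17]
Visit 18 → queue [0, 12, 19, 6, 14, 9, 11, 13, 5, 17]
Visit 0; enqueue 1 → queue [12, 19, 6, 14, 9, 11, 13, 5, 17, 1]
Visit 12 → queue [19, 6, 14, 9, 11, 13, 5, 17, 1]
Visit 19 → queue [6, 14, 9, 11, 13, 5, 17, 1]
Visit 6 → queue [14, 9, 11, 13, 5, 17, 1]
Visit 14 → queue [9, 11, 13, 5, 17, 1]
Visit 9 → queue [11, 13, 5, 17, 1]
Visit 11 → queue [13, 5, 17, 1]
Visit 13 → queue [5, 17, 1]
Visit 5 → queue [17, 1]
Visit 17 → queue [1]
Visit 1 → queue []

Visit order: 15, 2, 4, 7, 8, 10, 3, 16, 18, 0, 12, 19, 6, 14, 9, 11, 13, 5, 17, 1

14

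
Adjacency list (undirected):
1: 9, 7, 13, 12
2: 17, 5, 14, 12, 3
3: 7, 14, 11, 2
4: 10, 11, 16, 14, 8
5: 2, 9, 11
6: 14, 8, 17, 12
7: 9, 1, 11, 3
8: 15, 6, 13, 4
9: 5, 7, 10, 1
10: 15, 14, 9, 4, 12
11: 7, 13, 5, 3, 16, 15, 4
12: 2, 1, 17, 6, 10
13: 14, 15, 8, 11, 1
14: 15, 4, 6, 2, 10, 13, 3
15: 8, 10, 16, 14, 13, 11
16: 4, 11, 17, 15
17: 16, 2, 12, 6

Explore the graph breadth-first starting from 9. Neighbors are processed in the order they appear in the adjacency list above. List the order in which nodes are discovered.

9 -> 5 -> 7 -> 10 -> 1 -> 2 -> 11 -> 3 -> 15 -> 14 -> 4 -> 12 -> 13 -> 17 -> 16 -> 8 -> 6

Visit 9; enqueue 5, 7, 10, 1 → queue [5, 7, 10, 1]
Visit 5; enqueue 2, 11 → queue [7, 10, 1, 2, 11]
Visit 7; enqueue 3 → queue [10, 1, 2, 11, 3]
Visit 10; enqueue 15, 14, 4, 12 → queue [1, 2, 11, 3, 15, 14, 4, 12]
Visit 1; enqueue 13 → queue [2, 11, 3, 15, 14, 4, 12, 13]
Visit 2; enqueue 17 → queue [11, 3, 15, 14, 4, 12, 13, 17]
Visit 11; enqueue 16 → queue [3, 15, 14, 4, 12, 13, 17, 16]
Visit 3 → queue [15, 14, 4, 12, 13, 17, 16]
Visit 15; enqueue 8 → queue [14, 4, 12, 13, 17, 16, 8]
Visit 14; enqueue 6 → queue [4, 12, 13, 17, 16, 8, 6]
Visit 4 → queue [12, 13, 17, 16, 8, 6]
Visit 12 → queue [13, 17, 16, 8, 6]
Visit 13 → queue [17, 16, 8, 6]
Visit 17 → queue [16, 8, 6]
Visit 16 → queue [8, 6]
Visit 8 → queue [6]
Visit 6 → queue []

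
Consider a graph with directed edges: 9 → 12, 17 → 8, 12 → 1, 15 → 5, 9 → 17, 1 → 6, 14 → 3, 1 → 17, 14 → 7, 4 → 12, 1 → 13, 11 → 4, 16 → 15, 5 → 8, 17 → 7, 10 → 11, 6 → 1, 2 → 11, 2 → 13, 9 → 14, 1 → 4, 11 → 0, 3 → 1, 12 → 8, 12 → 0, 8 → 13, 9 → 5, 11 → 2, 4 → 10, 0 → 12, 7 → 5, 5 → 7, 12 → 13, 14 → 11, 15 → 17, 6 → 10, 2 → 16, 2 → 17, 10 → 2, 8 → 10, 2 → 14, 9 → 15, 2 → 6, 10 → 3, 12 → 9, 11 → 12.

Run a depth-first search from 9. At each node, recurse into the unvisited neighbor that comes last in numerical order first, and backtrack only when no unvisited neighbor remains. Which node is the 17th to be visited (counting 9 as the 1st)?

Visit 9
9 → 17
17 → 8
8 → 13
8 → 10
10 → 11
11 → 12
12 → 1
1 → 6
1 → 4
12 → 0
11 → 2
2 → 16
16 → 15
15 → 5
5 → 7
2 → 14
14 → 3

Visit order: 9, 17, 8, 13, 10, 11, 12, 1, 6, 4, 0, 2, 16, 15, 5, 7, 14, 3

14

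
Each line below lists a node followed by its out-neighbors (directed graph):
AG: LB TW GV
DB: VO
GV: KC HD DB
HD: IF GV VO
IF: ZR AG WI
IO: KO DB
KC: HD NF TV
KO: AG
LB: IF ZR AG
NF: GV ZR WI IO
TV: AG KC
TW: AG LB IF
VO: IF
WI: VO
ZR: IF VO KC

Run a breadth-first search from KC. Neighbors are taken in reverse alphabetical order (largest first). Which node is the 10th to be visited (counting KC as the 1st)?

Visit KC; enqueue TV, NF, HD → queue [TV, NF, HD]
Visit TV; enqueue AG → queue [NF, HD, AG]
Visit NF; enqueue ZR, WI, IO, GV → queue [HD, AG, ZR, WI, IO, GV]
Visit HD; enqueue VO, IF → queue [AG, ZR, WI, IO, GV, VO, IF]
Visit AG; enqueue TW, LB → queue [ZR, WI, IO, GV, VO, IF, TW, LB]
Visit ZR → queue [WI, IO, GV, VO, IF, TW, LB]
Visit WI → queue [IO, GV, VO, IF, TW, LB]
Visit IO; enqueue KO, DB → queue [GV, VO, IF, TW, LB, KO, DB]
Visit GV → queue [VO, IF, TW, LB, KO, DB]
Visit VO → queue [IF, TW, LB, KO, DB]
Visit IF → queue [TW, LB, KO, DB]
Visit TW → queue [LB, KO, DB]
Visit LB → queue [KO, DB]
Visit KO → queue [DB]
Visit DB → queue []

Visit order: KC, TV, NF, HD, AG, ZR, WI, IO, GV, VO, IF, TW, LB, KO, DB

VO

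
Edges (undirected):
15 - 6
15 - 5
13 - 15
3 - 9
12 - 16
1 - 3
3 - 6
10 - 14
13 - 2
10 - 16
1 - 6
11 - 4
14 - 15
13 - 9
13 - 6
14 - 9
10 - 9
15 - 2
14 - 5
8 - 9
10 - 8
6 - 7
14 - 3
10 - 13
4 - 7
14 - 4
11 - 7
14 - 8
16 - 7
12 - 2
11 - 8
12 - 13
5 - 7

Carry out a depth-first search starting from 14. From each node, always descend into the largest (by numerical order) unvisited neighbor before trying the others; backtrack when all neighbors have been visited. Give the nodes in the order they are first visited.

14 → 15 → 13 → 12 → 16 → 10 → 9 → 8 → 11 → 7 → 6 → 3 → 1 → 5 → 4 → 2

Visit 14
14 → 15
15 → 13
13 → 12
12 → 16
16 → 10
10 → 9
9 → 8
8 → 11
11 → 7
7 → 6
6 → 3
3 → 1
7 → 5
7 → 4
12 → 2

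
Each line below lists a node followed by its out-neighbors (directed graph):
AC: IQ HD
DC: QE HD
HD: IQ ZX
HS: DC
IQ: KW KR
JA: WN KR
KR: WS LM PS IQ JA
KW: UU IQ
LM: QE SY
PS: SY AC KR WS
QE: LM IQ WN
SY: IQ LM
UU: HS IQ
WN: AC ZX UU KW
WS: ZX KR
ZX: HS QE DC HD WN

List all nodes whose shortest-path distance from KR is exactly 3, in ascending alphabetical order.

DC, HD, HS, UU

Level 0: KR
Level 1: IQ, JA, LM, PS, WS
Level 2: AC, KW, QE, SY, WN, ZX
Level 3: DC, HD, HS, UU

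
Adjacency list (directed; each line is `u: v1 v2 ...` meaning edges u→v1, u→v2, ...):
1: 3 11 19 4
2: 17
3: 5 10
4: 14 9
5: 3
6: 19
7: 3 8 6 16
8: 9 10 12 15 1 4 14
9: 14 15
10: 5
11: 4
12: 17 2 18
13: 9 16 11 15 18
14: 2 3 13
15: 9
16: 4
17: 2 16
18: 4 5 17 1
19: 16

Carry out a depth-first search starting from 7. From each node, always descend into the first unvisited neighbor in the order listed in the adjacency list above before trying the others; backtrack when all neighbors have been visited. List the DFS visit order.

7 -> 3 -> 5 -> 10 -> 8 -> 9 -> 14 -> 2 -> 17 -> 16 -> 4 -> 13 -> 11 -> 15 -> 18 -> 1 -> 19 -> 12 -> 6

Visit 7
7 → 3
3 → 5
3 → 10
7 → 8
8 → 9
9 → 14
14 → 2
2 → 17
17 → 16
16 → 4
14 → 13
13 → 11
13 → 15
13 → 18
18 → 1
1 → 19
8 → 12
7 → 6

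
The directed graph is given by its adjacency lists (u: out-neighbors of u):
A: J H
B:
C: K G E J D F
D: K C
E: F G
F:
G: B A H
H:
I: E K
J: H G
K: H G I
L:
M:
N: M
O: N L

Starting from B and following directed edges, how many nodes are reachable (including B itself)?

1

BFS from B visits: B
Reachable nodes: 1 of 15 total.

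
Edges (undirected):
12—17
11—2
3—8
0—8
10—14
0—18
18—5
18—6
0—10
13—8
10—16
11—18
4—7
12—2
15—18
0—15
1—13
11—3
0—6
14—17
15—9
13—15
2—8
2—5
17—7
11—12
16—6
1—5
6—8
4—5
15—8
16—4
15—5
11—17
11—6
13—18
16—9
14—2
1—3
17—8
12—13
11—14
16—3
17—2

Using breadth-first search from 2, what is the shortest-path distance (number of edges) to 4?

Level 0: 2
Level 1: 5, 8, 11, 12, 14, 17
Level 2: 0, 1, 3, 4, 6, 7, 10, 13, 15, 18
Level 3: 9, 16
4 first appears at level 2.

2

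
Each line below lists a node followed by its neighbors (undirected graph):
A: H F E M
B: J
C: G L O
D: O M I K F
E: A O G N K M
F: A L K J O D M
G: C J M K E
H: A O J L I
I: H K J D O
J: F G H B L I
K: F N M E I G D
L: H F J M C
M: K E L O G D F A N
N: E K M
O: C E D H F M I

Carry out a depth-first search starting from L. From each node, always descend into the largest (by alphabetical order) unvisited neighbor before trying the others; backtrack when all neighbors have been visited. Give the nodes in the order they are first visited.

L -> M -> O -> I -> K -> N -> E -> G -> J -> H -> A -> F -> D -> B -> C

Visit L
L → M
M → O
O → I
I → K
K → N
N → E
E → G
G → J
J → H
H → A
A → F
F → D
J → B
G → C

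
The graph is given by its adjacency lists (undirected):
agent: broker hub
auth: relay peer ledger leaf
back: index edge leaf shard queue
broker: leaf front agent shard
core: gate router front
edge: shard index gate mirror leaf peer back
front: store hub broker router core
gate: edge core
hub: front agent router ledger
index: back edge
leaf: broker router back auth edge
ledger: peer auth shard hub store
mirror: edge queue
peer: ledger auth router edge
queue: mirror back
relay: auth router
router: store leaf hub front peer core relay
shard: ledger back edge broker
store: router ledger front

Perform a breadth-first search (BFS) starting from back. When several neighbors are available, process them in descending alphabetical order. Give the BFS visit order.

Visit back; enqueue shard, queue, leaf, index, edge → queue [shard, queue, leaf, index, edge]
Visit shard; enqueue ledger, broker → queue [queue, leaf, index, edge, ledger, broker]
Visit queue; enqueue mirror → queue [leaf, index, edge, ledger, broker, mirror]
Visit leaf; enqueue router, auth → queue [index, edge, ledger, broker, mirror, router, auth]
Visit index → queue [edge, ledger, broker, mirror, router, auth]
Visit edge; enqueue peer, gate → queue [ledger, broker, mirror, router, auth, peer, gate]
Visit ledger; enqueue store, hub → queue [broker, mirror, router, auth, peer, gate, store, hub]
Visit broker; enqueue front, agent → queue [mirror, router, auth, peer, gate, store, hub, front, agent]
Visit mirror → queue [router, auth, peer, gate, store, hub, front, agent]
Visit router; enqueue relay, core → queue [auth, peer, gate, store, hub, front, agent, relay, core]
Visit auth → queue [peer, gate, store, hub, front, agent, relay, core]
Visit peer → queue [gate, store, hub, front, agent, relay, core]
Visit gate → queue [store, hub, front, agent, relay, core]
Visit store → queue [hub, front, agent, relay, core]
Visit hub → queue [front, agent, relay, core]
Visit front → queue [agent, relay, core]
Visit agent → queue [relay, core]
Visit relay → queue [core]
Visit core → queue []

back → shard → queue → leaf → index → edge → ledger → broker → mirror → router → auth → peer → gate → store → hub → front → agent → relay → core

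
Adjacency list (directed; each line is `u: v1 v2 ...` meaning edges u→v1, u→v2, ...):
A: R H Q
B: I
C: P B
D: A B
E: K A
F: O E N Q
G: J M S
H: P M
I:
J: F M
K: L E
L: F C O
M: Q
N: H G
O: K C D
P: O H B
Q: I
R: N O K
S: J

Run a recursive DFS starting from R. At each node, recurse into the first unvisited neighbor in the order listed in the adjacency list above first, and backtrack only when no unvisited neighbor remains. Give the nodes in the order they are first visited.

R -> N -> H -> P -> O -> K -> L -> F -> E -> A -> Q -> I -> C -> B -> D -> M -> G -> J -> S

Visit R
R → N
N → H
H → P
P → O
O → K
K → L
L → F
F → E
E → A
A → Q
Q → I
L → C
C → B
O → D
H → M
N → G
G → J
G → S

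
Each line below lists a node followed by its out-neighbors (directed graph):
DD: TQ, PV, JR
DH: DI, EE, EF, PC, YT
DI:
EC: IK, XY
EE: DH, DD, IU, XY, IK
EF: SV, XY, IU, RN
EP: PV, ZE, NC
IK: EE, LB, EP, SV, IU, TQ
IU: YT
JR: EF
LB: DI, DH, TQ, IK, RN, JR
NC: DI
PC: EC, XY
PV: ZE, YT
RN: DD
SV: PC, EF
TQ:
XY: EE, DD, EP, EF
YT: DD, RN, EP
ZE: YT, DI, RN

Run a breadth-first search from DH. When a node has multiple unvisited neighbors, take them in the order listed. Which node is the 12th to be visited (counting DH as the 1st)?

RN

Visit DH; enqueue DI, EE, EF, PC, YT → queue [DI, EE, EF, PC, YT]
Visit DI → queue [EE, EF, PC, YT]
Visit EE; enqueue DD, IU, XY, IK → queue [EF, PC, YT, DD, IU, XY, IK]
Visit EF; enqueue SV, RN → queue [PC, YT, DD, IU, XY, IK, SV, RN]
Visit PC; enqueue EC → queue [YT, DD, IU, XY, IK, SV, RN, EC]
Visit YT; enqueue EP → queue [DD, IU, XY, IK, SV, RN, EC, EP]
Visit DD; enqueue TQ, PV, JR → queue [IU, XY, IK, SV, RN, EC, EP, TQ, PV, JR]
Visit IU → queue [XY, IK, SV, RN, EC, EP, TQ, PV, JR]
Visit XY → queue [IK, SV, RN, EC, EP, TQ, PV, JR]
Visit IK; enqueue LB → queue [SV, RN, EC, EP, TQ, PV, JR, LB]
Visit SV → queue [RN, EC, EP, TQ, PV, JR, LB]
Visit RN → queue [EC, EP, TQ, PV, JR, LB]
Visit EC → queue [EP, TQ, PV, JR, LB]
Visit EP; enqueue ZE, NC → queue [TQ, PV, JR, LB, ZE, NC]
Visit TQ → queue [PV, JR, LB, ZE, NC]
Visit PV → queue [JR, LB, ZE, NC]
Visit JR → queue [LB, ZE, NC]
Visit LB → queue [ZE, NC]
Visit ZE → queue [NC]
Visit NC → queue []

Visit order: DH, DI, EE, EF, PC, YT, DD, IU, XY, IK, SV, RN, EC, EP, TQ, PV, JR, LB, ZE, NC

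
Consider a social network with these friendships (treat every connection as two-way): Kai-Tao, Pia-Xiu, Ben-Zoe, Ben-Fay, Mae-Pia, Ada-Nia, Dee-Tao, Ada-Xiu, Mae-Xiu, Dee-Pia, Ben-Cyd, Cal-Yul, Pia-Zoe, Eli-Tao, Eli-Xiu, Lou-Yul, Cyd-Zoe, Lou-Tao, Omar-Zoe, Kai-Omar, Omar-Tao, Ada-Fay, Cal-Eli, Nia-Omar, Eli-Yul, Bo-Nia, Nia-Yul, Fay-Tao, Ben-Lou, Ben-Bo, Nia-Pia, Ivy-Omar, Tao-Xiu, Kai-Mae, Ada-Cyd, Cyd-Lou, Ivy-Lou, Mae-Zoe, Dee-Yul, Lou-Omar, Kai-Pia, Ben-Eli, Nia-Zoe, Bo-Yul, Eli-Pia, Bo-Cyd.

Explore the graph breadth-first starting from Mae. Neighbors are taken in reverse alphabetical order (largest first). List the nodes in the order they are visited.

Mae -> Zoe -> Xiu -> Pia -> Kai -> Omar -> Nia -> Cyd -> Ben -> Tao -> Eli -> Ada -> Dee -> Lou -> Ivy -> Yul -> Bo -> Fay -> Cal

Visit Mae; enqueue Zoe, Xiu, Pia, Kai → queue [Zoe, Xiu, Pia, Kai]
Visit Zoe; enqueue Omar, Nia, Cyd, Ben → queue [Xiu, Pia, Kai, Omar, Nia, Cyd, Ben]
Visit Xiu; enqueue Tao, Eli, Ada → queue [Pia, Kai, Omar, Nia, Cyd, Ben, Tao, Eli, Ada]
Visit Pia; enqueue Dee → queue [Kai, Omar, Nia, Cyd, Ben, Tao, Eli, Ada, Dee]
Visit Kai → queue [Omar, Nia, Cyd, Ben, Tao, Eli, Ada, Dee]
Visit Omar; enqueue Lou, Ivy → queue [Nia, Cyd, Ben, Tao, Eli, Ada, Dee, Lou, Ivy]
Visit Nia; enqueue Yul, Bo → queue [Cyd, Ben, Tao, Eli, Ada, Dee, Lou, Ivy, Yul, Bo]
Visit Cyd → queue [Ben, Tao, Eli, Ada, Dee, Lou, Ivy, Yul, Bo]
Visit Ben; enqueue Fay → queue [Tao, Eli, Ada, Dee, Lou, Ivy, Yul, Bo, Fay]
Visit Tao → queue [Eli, Ada, Dee, Lou, Ivy, Yul, Bo, Fay]
Visit Eli; enqueue Cal → queue [Ada, Dee, Lou, Ivy, Yul, Bo, Fay, Cal]
Visit Ada → queue [Dee, Lou, Ivy, Yul, Bo, Fay, Cal]
Visit Dee → queue [Lou, Ivy, Yul, Bo, Fay, Cal]
Visit Lou → queue [Ivy, Yul, Bo, Fay, Cal]
Visit Ivy → queue [Yul, Bo, Fay, Cal]
Visit Yul → queue [Bo, Fay, Cal]
Visit Bo → queue [Fay, Cal]
Visit Fay → queue [Cal]
Visit Cal → queue []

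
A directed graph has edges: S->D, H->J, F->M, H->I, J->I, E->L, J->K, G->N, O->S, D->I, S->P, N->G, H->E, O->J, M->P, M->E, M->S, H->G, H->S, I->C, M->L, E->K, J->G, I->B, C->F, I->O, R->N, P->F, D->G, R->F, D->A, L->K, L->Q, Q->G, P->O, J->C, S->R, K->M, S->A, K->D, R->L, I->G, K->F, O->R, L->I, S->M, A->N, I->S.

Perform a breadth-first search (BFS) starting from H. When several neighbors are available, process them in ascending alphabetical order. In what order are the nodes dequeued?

Visit H; enqueue E, G, I, J, S → queue [E, G, I, J, S]
Visit E; enqueue K, L → queue [G, I, J, S, K, L]
Visit G; enqueue N → queue [I, J, S, K, L, N]
Visit I; enqueue B, C, O → queue [J, S, K, L, N, B, C, O]
Visit J → queue [S, K, L, N, B, C, O]
Visit S; enqueue A, D, M, P, R → queue [K, L, N, B, C, O, A, D, M, P, R]
Visit K; enqueue F → queue [L, N, B, C, O, A, D, M, P, R, F]
Visit L; enqueue Q → queue [N, B, C, O, A, D, M, P, R, F, Q]
Visit N → queue [B, C, O, A, D, M, P, R, F, Q]
Visit B → queue [C, O, A, D, M, P, R, F, Q]
Visit C → queue [O, A, D, M, P, R, F, Q]
Visit O → queue [A, D, M, P, R, F, Q]
Visit A → queue [D, M, P, R, F, Q]
Visit D → queue [M, P, R, F, Q]
Visit M → queue [P, R, F, Q]
Visit P → queue [R, F, Q]
Visit R → queue [F, Q]
Visit F → queue [Q]
Visit Q → queue []

H, E, G, I, J, S, K, L, N, B, C, O, A, D, M, P, R, F, Q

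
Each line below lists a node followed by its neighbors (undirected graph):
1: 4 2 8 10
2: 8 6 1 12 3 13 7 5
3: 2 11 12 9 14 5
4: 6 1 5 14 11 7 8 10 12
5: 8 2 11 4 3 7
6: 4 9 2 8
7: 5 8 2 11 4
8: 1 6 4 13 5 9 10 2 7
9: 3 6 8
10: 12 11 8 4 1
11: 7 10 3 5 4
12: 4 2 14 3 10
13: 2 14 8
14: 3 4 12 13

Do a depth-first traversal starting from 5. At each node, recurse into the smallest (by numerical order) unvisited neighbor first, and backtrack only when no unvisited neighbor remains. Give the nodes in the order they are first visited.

5 -> 2 -> 1 -> 4 -> 6 -> 8 -> 7 -> 11 -> 3 -> 9 -> 12 -> 10 -> 14 -> 13

Visit 5
5 → 2
2 → 1
1 → 4
4 → 6
6 → 8
8 → 7
7 → 11
11 → 3
3 → 9
3 → 12
12 → 10
12 → 14
14 → 13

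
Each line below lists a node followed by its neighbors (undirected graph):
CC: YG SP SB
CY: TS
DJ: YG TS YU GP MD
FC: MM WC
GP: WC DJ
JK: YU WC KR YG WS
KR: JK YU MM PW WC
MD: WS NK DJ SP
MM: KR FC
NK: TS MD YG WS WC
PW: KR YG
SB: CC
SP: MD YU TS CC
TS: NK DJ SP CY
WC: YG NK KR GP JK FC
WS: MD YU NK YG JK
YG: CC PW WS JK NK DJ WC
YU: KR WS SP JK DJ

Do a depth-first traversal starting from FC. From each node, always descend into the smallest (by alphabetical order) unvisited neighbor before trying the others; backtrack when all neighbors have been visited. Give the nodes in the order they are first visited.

FC MM KR JK WC GP DJ MD NK TS CY SP CC SB YG PW WS YU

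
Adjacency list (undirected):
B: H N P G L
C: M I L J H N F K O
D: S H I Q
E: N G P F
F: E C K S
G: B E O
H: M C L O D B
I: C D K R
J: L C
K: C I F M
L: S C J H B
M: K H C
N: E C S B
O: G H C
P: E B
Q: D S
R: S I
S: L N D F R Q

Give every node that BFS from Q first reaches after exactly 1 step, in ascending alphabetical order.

Level 0: Q
Level 1: D, S
Level 2: F, H, I, L, N, R
Level 3: B, C, E, J, K, M, O
Level 4: G, P

D, S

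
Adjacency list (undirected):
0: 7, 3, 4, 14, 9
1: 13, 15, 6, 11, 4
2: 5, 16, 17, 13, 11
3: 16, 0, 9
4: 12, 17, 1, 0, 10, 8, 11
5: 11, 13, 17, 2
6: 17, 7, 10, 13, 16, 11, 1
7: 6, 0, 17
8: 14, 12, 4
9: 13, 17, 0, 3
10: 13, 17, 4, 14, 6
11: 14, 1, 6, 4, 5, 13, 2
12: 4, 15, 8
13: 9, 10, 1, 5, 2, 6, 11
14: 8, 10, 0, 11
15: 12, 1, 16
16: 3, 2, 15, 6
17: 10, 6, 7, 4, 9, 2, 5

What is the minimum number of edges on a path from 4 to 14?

Level 0: 4
Level 1: 0, 1, 8, 10, 11, 12, 17
Level 2: 2, 3, 5, 6, 7, 9, 13, 14, 15
Level 3: 16
14 first appears at level 2.

2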